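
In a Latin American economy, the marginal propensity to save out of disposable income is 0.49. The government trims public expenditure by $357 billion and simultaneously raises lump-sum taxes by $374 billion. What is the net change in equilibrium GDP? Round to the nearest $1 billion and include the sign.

MPC = 1 − MPS = 1 − 0.49 = 0.51.
Expenditure multiplier = 1/(1 − MPC) = 1/(1 − 0.51) = 1/0.49 ≈ 2.041.
ΔG contributes k·ΔG = (−$357 billion) / 0.49 ≈ −$728.6 billion.
ΔT of +$374 billion changes first-round spending by −c·ΔT = −$190.74 billion, contributing k·(−c·ΔT) = (−$190.74 billion) / 0.49 ≈ −$389.3 billion.
Net ΔY = k(ΔG − c·ΔT) = (−$547.74 billion) / 0.49 ≈ −$1,118 billion.

−$1,118 billion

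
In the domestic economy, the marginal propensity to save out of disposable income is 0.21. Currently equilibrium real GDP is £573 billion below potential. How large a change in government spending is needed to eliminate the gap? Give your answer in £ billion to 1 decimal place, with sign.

MPC = 1 − MPS = 1 − 0.21 = 0.79.
Spending multiplier = 1/(1 − MPC) = 1/(1 − 0.79) = 1/0.21 ≈ 4.762.
Need ΔY = +£573 billion, so ΔG = ΔY/k = (+£573 billion) × 0.21 ≈ +£120.3 billion.
The government should increase government spending by £120.3 billion.

+£120.3 billion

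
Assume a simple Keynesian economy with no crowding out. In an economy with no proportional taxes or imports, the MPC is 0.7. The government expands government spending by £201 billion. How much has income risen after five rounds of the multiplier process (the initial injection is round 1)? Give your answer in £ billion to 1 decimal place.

Round 1 adds ΔG = £201 billion; each later round is MPC = 0.7 times the previous.
After 5 rounds: 201 + 140.7 + 98.49 + 68.943 + 48.2601 = ΔG·(1 − c^5)/(1 − c) = 201 × (1 − 0.16807)/0.3 ≈ £557.4 billion.

£557.4 billion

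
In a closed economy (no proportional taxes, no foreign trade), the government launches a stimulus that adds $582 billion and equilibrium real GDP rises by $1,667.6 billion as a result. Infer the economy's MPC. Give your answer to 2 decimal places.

0.65

Implied spending multiplier k = ΔY/ΔG = 1,667.6/582 ≈ 2.8653.
Since k = 1/(1 − MPC), MPC = 1 − 1/k = 1 − ΔG/ΔY = 1 − 582/1,667.6 ≈ 0.65.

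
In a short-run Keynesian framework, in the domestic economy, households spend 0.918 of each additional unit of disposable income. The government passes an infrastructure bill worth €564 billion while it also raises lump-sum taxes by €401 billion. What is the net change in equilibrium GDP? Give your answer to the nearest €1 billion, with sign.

+€2,389 billion

Expenditure multiplier = 1/(1 − MPC) = 1/(1 − 0.918) = 1/0.082 ≈ 12.195.
ΔG contributes k·ΔG = (+€564 billion) / 0.082 ≈ +€6,878 billion.
ΔT of +€401 billion changes first-round spending by −c·ΔT = −€368.118 billion, contributing k·(−c·ΔT) = (−€368.118 billion) / 0.082 ≈ −€4,489.2 billion.
Net ΔY = k(ΔG − c·ΔT) = (+€195.882 billion) / 0.082 ≈ +€2,389 billion.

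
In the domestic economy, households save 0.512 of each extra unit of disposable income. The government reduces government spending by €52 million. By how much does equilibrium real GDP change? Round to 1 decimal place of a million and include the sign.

−€101.6 million

MPC = 1 − MPS = 1 − 0.512 = 0.488.
Expenditure multiplier = 1/(1 − MPC) = 1/(1 − 0.488) = 1/0.512 ≈ 1.953.
ΔY = k × ΔG = (−€52 million) / 0.512 ≈ −€101.6 million.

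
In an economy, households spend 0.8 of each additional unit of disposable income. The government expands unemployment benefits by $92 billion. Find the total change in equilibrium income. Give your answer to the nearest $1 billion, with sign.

+$368 billion

The transfer change shifts disposable income by +$92 billion, so first-round consumption changes by c·ΔTR = 0.8 × (+$92 billion) = +$73.6 billion.
Expenditure multiplier = 1/(1 − MPC) = 1/(1 − 0.8) = 1/0.2 = 5.
The transfer multiplier is c × k = 4, so ΔY = k × (c·ΔTR) = (+$73.6 billion) / 0.2 = +$368 billion.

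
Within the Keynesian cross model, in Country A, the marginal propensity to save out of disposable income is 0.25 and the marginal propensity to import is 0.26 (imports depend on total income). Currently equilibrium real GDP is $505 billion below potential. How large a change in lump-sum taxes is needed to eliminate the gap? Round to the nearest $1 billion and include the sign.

−$343 billion

MPC = 1 − MPS = 1 − 0.25 = 0.75.
Spending multiplier = 1/(1 − c + m) = 1/(1 − 0.75 + 0.26) = 1/0.51 ≈ 1.961.
Tax multiplier = −c·k = −0.75/0.51 ≈ −1.471. Need ΔY = +$505 billion, so ΔT = ΔY/(−c·k) = −(+$505 billion) × 0.51 / 0.75 ≈ −$343 billion.
The government should cut lump-sum taxes by $343 billion.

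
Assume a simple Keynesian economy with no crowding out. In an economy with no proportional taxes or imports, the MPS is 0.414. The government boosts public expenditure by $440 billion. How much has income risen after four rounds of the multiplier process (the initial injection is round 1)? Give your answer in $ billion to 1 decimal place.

$937.5 billion

MPC = 1 − MPS = 1 − 0.414 = 0.586.
Round 1 adds ΔG = $440 billion; each later round is MPC = 0.586 times the previous.
After 4 rounds: 440 + 257.84 + 151.09424 + 88.54122464 = ΔG·(1 − c^4)/(1 − c) = 440 × (1 − 0.117920812816)/0.414 ≈ $937.5 billion.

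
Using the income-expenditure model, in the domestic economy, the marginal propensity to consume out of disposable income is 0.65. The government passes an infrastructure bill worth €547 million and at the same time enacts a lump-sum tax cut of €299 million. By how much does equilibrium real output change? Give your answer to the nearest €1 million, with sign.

+€2,118 million

Expenditure multiplier = 1/(1 − MPC) = 1/(1 − 0.65) = 1/0.35 ≈ 2.857.
ΔG contributes k·ΔG = (+€547 million) / 0.35 ≈ +€1,562.9 million.
ΔT of −€299 million changes first-round spending by −c·ΔT = +€194.35 million, contributing k·(−c·ΔT) = (+€194.35 million) / 0.35 ≈ +€555.3 million.
Net ΔY = k(ΔG − c·ΔT) = (+€741.35 million) / 0.35 ≈ +€2,118 million.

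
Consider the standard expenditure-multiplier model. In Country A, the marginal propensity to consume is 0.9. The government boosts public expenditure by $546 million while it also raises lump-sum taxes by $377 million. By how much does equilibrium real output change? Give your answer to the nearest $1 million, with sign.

+$2,067 million

Expenditure multiplier = 1/(1 − MPC) = 1/(1 − 0.9) = 1/0.1 = 10.
ΔG contributes k·ΔG = (+$546 million) / 0.1 = +$5,460 million.
ΔT of +$377 million changes first-round spending by −c·ΔT = −$339.3 million, contributing k·(−c·ΔT) = (−$339.3 million) / 0.1 = −$3,393 million.
Net ΔY = k(ΔG − c·ΔT) = (+$206.7 million) / 0.1 = +$2,067 million.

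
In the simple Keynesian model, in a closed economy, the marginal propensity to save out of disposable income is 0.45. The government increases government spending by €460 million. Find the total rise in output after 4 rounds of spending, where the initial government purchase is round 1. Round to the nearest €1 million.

€929 million

MPC = 1 − MPS = 1 − 0.45 = 0.55.
Round 1 adds ΔG = €460 million; each later round is MPC = 0.55 times the previous.
After 4 rounds: 460 + 253 + 139.15 + 76.5325 = ΔG·(1 − c^4)/(1 − c) = 460 × (1 − 0.09150625)/0.45 ≈ €929 million.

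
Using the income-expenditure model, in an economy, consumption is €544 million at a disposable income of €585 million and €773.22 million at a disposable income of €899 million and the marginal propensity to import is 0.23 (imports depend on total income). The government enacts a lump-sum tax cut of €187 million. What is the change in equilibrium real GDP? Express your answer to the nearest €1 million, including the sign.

+€273 million

MPC = ΔC/ΔYd = (773.22 − 544)/(899 − 585) = 229.22/314 = 0.73.
A lump-sum tax change of −€187 million shifts disposable income by +€187 million; first-round consumption changes by −c × ΔT = −0.73 × (−€187 million) = +€136.51 million.
Expenditure multiplier = 1/(1 − c + m) = 1/(1 − 0.73 + 0.23) = 1/0.5 = 2.
The tax multiplier is −c × k = −1.46, so ΔY = k × (−c·ΔT) = (+€136.51 million) / 0.5 ≈ +€273 million.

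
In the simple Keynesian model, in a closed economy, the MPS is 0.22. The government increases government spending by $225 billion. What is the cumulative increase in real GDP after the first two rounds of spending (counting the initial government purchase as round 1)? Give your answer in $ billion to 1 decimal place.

MPC = 1 − MPS = 1 − 0.22 = 0.78.
Round 1 adds ΔG = $225 billion; each later round is MPC = 0.78 times the previous.
After 2 rounds: 225 + 175.5 = ΔG·(1 − c^2)/(1 − c) = 225 × (1 − 0.6084)/0.22 = $400.5 billion.

$400.5 billion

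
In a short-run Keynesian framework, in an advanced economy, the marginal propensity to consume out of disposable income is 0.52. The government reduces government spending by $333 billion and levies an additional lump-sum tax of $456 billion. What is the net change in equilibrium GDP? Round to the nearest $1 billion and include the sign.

Expenditure multiplier = 1/(1 − MPC) = 1/(1 − 0.52) = 1/0.48 ≈ 2.083.
ΔG contributes k·ΔG = (−$333 billion) / 0.48 ≈ −$693.8 billion.
ΔT of +$456 billion changes first-round spending by −c·ΔT = −$237.12 billion, contributing k·(−c·ΔT) = (−$237.12 billion) / 0.48 = −$494 billion.
Net ΔY = k(ΔG − c·ΔT) = (−$570.12 billion) / 0.48 ≈ −$1,188 billion.

−$1,188 billion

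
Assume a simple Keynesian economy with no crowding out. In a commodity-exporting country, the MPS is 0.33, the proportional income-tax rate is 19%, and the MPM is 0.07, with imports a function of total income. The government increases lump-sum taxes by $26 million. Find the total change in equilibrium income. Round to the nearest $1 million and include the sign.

MPC = 1 − MPS = 1 − 0.33 = 0.67.
A lump-sum tax change of +$26 million shifts disposable income by −$26 million; first-round consumption changes by −c × ΔT = −0.67 × (+$26 million) = −$17.42 million.
Expenditure multiplier = 1/(1 − c(1−t) + m) = 1/(1 − 0.67×0.81 + 0.07) = 1/0.5273 ≈ 1.896.
The tax multiplier is −c × k ≈ −1.271, so ΔY = k × (−c·ΔT) = (−$17.42 million) / 0.5273 ≈ −$33 million.

−$33 million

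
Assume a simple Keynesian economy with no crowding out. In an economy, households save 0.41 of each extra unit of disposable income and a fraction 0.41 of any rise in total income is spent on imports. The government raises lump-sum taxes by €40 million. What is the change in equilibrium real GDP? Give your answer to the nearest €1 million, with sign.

−€29 million

MPC = 1 − MPS = 1 − 0.41 = 0.59.
A lump-sum tax change of +€40 million shifts disposable income by −€40 million; first-round consumption changes by −c × ΔT = −0.59 × (+€40 million) = −€23.6 million.
Expenditure multiplier = 1/(1 − c + m) = 1/(1 − 0.59 + 0.41) = 1/0.82 ≈ 1.22.
The tax multiplier is −c × k ≈ −0.72, so ΔY = k × (−c·ΔT) = (−€23.6 million) / 0.82 ≈ −€29 million.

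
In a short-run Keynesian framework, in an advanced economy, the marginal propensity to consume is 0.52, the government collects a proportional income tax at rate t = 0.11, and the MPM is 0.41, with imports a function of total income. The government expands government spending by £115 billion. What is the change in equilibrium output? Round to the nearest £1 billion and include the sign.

Spending multiplier = 1/(1 − c(1−t) + m) = 1/(1 − 0.52×0.89 + 0.41) = 1/0.9472 ≈ 1.056.
ΔY = k × ΔG = (+£115 billion) / 0.9472 ≈ +£121 billion.

+£121 billion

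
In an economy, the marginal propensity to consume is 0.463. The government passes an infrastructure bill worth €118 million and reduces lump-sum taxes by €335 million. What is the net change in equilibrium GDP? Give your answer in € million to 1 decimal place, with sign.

+€508.6 million

Expenditure multiplier = 1/(1 − MPC) = 1/(1 − 0.463) = 1/0.537 ≈ 1.862.
ΔG contributes k·ΔG = (+€118 million) / 0.537 ≈ +€219.7 million.
ΔT of −€335 million changes first-round spending by −c·ΔT = +€155.105 million, contributing k·(−c·ΔT) = (+€155.105 million) / 0.537 ≈ +€288.8 million.
Net ΔY = k(ΔG − c·ΔT) = (+€273.105 million) / 0.537 ≈ +€508.6 million.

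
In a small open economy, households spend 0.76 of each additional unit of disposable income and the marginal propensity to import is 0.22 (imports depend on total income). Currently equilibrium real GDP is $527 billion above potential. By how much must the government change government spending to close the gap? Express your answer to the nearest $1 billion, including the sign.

Spending multiplier = 1/(1 − c + m) = 1/(1 − 0.76 + 0.22) = 1/0.46 ≈ 2.174.
Need ΔY = −$527 billion, so ΔG = ΔY/k = (−$527 billion) × 0.46 ≈ −$242 billion.
The government should cut government spending by $242 billion.

−$242 billion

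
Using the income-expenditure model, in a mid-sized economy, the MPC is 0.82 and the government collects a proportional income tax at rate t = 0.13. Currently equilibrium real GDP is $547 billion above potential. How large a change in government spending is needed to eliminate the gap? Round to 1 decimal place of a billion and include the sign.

Spending multiplier = 1/(1 − c(1−t)) = 1/(1 − 0.82×0.87) = 1/0.2866 ≈ 3.489.
Need ΔY = −$547 billion, so ΔG = ΔY/k = (−$547 billion) × 0.2866 ≈ −$156.8 billion.
The government should cut government spending by $156.8 billion.

−$156.8 billion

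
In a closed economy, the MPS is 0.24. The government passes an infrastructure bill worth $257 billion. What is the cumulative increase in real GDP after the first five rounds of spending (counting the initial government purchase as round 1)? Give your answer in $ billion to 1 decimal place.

MPC = 1 − MPS = 1 − 0.24 = 0.76.
Round 1 adds ΔG = $257 billion; each later round is MPC = 0.76 times the previous.
After 5 rounds: 257 + 195.32 + 148.4432 + 112.816832 + 85.74079232 = ΔG·(1 − c^5)/(1 − c) = 257 × (1 − 0.2535525376)/0.24 ≈ $799.3 billion.

$799.3 billion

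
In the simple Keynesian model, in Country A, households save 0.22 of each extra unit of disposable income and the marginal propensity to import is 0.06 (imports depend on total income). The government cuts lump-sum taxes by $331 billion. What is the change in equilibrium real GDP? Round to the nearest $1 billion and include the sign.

+$922 billion

MPC = 1 − MPS = 1 − 0.22 = 0.78.
A lump-sum tax change of −$331 billion shifts disposable income by +$331 billion; first-round consumption changes by −c × ΔT = −0.78 × (−$331 billion) = +$258.18 billion.
Expenditure multiplier = 1/(1 − c + m) = 1/(1 − 0.78 + 0.06) = 1/0.28 ≈ 3.571.
The tax multiplier is −c × k ≈ −2.786, so ΔY = k × (−c·ΔT) = (+$258.18 billion) / 0.28 ≈ +$922 billion.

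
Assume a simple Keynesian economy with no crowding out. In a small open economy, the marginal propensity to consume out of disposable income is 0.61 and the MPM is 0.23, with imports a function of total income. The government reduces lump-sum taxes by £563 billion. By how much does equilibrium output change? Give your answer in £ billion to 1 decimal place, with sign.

A lump-sum tax change of −£563 billion shifts disposable income by +£563 billion; first-round consumption changes by −c × ΔT = −0.61 × (−£563 billion) = +£343.43 billion.
Expenditure multiplier = 1/(1 − c + m) = 1/(1 − 0.61 + 0.23) = 1/0.62 ≈ 1.613.
The tax multiplier is −c × k ≈ −0.984, so ΔY = k × (−c·ΔT) = (+£343.43 billion) / 0.62 ≈ +£553.9 billion.

+£553.9 billion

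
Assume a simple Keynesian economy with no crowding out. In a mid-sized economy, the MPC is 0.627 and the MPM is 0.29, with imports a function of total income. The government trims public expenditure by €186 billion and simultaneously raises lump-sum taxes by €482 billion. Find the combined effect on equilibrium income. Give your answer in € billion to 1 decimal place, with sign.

−€736.4 billion

Expenditure multiplier = 1/(1 − c + m) = 1/(1 − 0.627 + 0.29) = 1/0.663 ≈ 1.508.
ΔG contributes k·ΔG = (−€186 billion) / 0.663 ≈ −€280.5 billion.
ΔT of +€482 billion changes first-round spending by −c·ΔT = −€302.214 billion, contributing k·(−c·ΔT) = (−€302.214 billion) / 0.663 ≈ −€455.8 billion.
Net ΔY = k(ΔG − c·ΔT) = (−€488.214 billion) / 0.663 ≈ −€736.4 billion.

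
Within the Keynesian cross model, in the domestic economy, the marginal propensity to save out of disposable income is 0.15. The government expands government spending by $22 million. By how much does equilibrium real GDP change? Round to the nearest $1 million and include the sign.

MPC = 1 − MPS = 1 − 0.15 = 0.85.
Spending multiplier = 1/(1 − MPC) = 1/(1 − 0.85) = 1/0.15 ≈ 6.667.
ΔY = k × ΔG = (+$22 million) / 0.15 ≈ +$147 million.

+$147 million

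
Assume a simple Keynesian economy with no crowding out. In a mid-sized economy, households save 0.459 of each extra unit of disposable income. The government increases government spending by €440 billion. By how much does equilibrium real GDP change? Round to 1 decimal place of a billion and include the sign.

MPC = 1 − MPS = 1 − 0.459 = 0.541.
Government-spending multiplier = 1/(1 − MPC) = 1/(1 − 0.541) = 1/0.459 ≈ 2.179.
ΔY = k × ΔG = (+€440 billion) / 0.459 ≈ +€958.6 billion.

+€958.6 billion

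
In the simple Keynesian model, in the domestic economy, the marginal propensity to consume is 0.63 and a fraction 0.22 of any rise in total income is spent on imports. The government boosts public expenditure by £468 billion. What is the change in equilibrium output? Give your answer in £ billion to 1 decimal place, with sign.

+£793.2 billion

Expenditure multiplier = 1/(1 − c + m) = 1/(1 − 0.63 + 0.22) = 1/0.59 ≈ 1.695.
ΔY = k × ΔG = (+£468 billion) / 0.59 ≈ +£793.2 billion.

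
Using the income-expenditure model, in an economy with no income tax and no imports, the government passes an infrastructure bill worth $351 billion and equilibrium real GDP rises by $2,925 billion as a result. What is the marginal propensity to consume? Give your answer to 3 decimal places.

Implied spending multiplier k = ΔY/ΔG = 2,925/351 ≈ 8.3333.
Since k = 1/(1 − MPC), MPC = 1 − 1/k = 1 − ΔG/ΔY = 1 − 351/2,925 = 0.880.

0.880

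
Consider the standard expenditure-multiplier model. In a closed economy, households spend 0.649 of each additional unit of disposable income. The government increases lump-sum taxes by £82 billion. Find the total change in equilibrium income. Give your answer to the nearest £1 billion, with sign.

−£152 billion

A lump-sum tax change of +£82 billion shifts disposable income by −£82 billion; first-round consumption changes by −c × ΔT = −0.649 × (+£82 billion) = −£53.218 billion.
Expenditure multiplier = 1/(1 − MPC) = 1/(1 − 0.649) = 1/0.351 ≈ 2.849.
The tax multiplier is −c × k ≈ −1.849, so ΔY = k × (−c·ΔT) = (−£53.218 billion) / 0.351 ≈ −£152 billion.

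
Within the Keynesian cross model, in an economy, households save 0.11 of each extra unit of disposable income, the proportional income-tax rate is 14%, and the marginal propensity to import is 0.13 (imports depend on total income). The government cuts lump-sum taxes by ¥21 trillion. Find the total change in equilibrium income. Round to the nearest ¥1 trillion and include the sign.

+¥51 trillion

MPC = 1 − MPS = 1 − 0.11 = 0.89.
A lump-sum tax change of −¥21 trillion shifts disposable income by +¥21 trillion; first-round consumption changes by −c × ΔT = −0.89 × (−¥21 trillion) = +¥18.69 trillion.
Expenditure multiplier = 1/(1 − c(1−t) + m) = 1/(1 − 0.89×0.86 + 0.13) = 1/0.3646 ≈ 2.743.
The tax multiplier is −c × k ≈ −2.441, so ΔY = k × (−c·ΔT) = (+¥18.69 trillion) / 0.3646 ≈ +¥51 trillion.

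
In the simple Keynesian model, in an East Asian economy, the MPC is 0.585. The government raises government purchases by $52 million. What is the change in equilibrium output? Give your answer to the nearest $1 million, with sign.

Spending multiplier = 1/(1 − MPC) = 1/(1 − 0.585) = 1/0.415 ≈ 2.41.
ΔY = k × ΔG = (+$52 million) / 0.415 ≈ +$125 million.

+$125 million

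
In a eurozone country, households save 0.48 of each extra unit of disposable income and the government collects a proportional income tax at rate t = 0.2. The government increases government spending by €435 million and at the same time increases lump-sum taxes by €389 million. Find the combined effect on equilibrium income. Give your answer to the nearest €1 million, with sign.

MPC = 1 − MPS = 1 − 0.48 = 0.52.
Expenditure multiplier = 1/(1 − c(1−t)) = 1/(1 − 0.52×0.8) = 1/0.584 ≈ 1.712.
ΔG contributes k·ΔG = (+€435 million) / 0.584 ≈ +€744.9 million.
ΔT of +€389 million changes first-round spending by −c·ΔT = −€202.28 million, contributing k·(−c·ΔT) = (−€202.28 million) / 0.584 ≈ −€346.4 million.
Net ΔY = k(ΔG − c·ΔT) = (+€232.72 million) / 0.584 ≈ +€398 million.

+€398 million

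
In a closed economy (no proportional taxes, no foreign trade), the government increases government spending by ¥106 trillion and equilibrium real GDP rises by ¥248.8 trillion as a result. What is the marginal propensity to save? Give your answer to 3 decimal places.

0.426

Implied spending multiplier k = ΔY/ΔG = 248.8/106 ≈ 2.3472.
Since k = 1/(1 − MPC), MPC = 1 − 1/k = 1 − ΔG/ΔY = 1 − 106/248.8 ≈ 0.574.
MPS = 1 − MPC = 0.426.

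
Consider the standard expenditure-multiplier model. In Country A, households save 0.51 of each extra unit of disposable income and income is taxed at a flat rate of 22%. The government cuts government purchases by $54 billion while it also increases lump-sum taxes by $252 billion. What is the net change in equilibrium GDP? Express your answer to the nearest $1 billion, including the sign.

MPC = 1 − MPS = 1 − 0.51 = 0.49.
Expenditure multiplier = 1/(1 − c(1−t)) = 1/(1 − 0.49×0.78) = 1/0.6178 ≈ 1.619.
ΔG contributes k·ΔG = (−$54 billion) / 0.6178 ≈ −$87.4 billion.
ΔT of +$252 billion changes first-round spending by −c·ΔT = −$123.48 billion, contributing k·(−c·ΔT) = (−$123.48 billion) / 0.6178 ≈ −$199.9 billion.
Net ΔY = k(ΔG − c·ΔT) = (−$177.48 billion) / 0.6178 ≈ −$287 billion.

−$287 billion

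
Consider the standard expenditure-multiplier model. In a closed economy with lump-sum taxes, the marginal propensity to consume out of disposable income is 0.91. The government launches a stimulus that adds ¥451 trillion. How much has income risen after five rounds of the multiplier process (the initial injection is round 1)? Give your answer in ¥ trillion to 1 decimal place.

Round 1 adds ΔG = ¥451 trillion; each later round is MPC = 0.91 times the previous.
After 5 rounds: 451 + 410.41 + 373.4731 + 339.860521 + 309.27307411 = ΔG·(1 − c^5)/(1 − c) = 451 × (1 − 0.6240321451)/0.09 ≈ ¥1,884 trillion.

¥1,884.0 trillion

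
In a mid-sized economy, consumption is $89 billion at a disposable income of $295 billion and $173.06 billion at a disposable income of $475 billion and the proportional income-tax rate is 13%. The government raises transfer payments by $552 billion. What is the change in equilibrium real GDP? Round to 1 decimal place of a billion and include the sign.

+$434.2 billion

MPC = ΔC/ΔYd = (173.06 − 89)/(475 − 295) = 84.06/180 = 0.467.
The transfer change shifts disposable income by +$552 billion, so first-round consumption changes by c·ΔTR = 0.467 × (+$552 billion) = +$257.784 billion.
Expenditure multiplier = 1/(1 − c(1−t)) = 1/(1 − 0.467×0.87) = 1/0.59371 ≈ 1.684.
The transfer multiplier is c × k ≈ 0.787, so ΔY = k × (c·ΔTR) = (+$257.784 billion) / 0.59371 ≈ +$434.2 billion.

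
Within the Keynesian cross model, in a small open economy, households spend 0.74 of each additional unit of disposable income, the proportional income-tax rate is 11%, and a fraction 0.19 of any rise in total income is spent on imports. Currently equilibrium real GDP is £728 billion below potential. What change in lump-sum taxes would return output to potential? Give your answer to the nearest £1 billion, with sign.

−£523 billion

Spending multiplier = 1/(1 − c(1−t) + m) = 1/(1 − 0.74×0.89 + 0.19) = 1/0.5314 ≈ 1.882.
Tax multiplier = −c·k = −0.74/0.5314 ≈ −1.393. Need ΔY = +£728 billion, so ΔT = ΔY/(−c·k) = −(+£728 billion) × 0.5314 / 0.74 ≈ −£523 billion.
The government should cut lump-sum taxes by £523 billion.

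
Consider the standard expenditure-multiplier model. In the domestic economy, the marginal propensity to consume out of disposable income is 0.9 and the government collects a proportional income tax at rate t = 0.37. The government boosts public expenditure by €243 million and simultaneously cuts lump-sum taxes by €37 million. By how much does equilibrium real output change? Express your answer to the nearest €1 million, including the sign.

+€638 million

Expenditure multiplier = 1/(1 − c(1−t)) = 1/(1 − 0.9×0.63) = 1/0.433 ≈ 2.309.
ΔG contributes k·ΔG = (+€243 million) / 0.433 ≈ +€561.2 million.
ΔT of −€37 million changes first-round spending by −c·ΔT = +€33.3 million, contributing k·(−c·ΔT) = (+€33.3 million) / 0.433 ≈ +€76.9 million.
Net ΔY = k(ΔG − c·ΔT) = (+€276.3 million) / 0.433 ≈ +€638 million.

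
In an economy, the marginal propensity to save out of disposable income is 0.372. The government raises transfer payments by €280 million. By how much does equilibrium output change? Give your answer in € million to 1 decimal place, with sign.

MPC = 1 − MPS = 1 − 0.372 = 0.628.
The transfer change shifts disposable income by +€280 million, so first-round consumption changes by c·ΔTR = 0.628 × (+€280 million) = +€175.84 million.
Expenditure multiplier = 1/(1 − MPC) = 1/(1 − 0.628) = 1/0.372 ≈ 2.688.
The transfer multiplier is c × k ≈ 1.688, so ΔY = k × (c·ΔTR) = (+€175.84 million) / 0.372 ≈ +€472.7 million.

+€472.7 million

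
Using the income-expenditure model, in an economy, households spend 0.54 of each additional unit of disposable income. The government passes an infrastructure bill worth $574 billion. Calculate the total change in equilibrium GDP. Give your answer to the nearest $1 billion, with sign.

+$1,248 billion

Spending multiplier = 1/(1 − MPC) = 1/(1 − 0.54) = 1/0.46 ≈ 2.174.
ΔY = k × ΔG = (+$574 billion) / 0.46 ≈ +$1,248 billion.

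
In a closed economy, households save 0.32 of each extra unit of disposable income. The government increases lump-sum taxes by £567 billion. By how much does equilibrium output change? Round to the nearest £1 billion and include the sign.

MPC = 1 − MPS = 1 − 0.32 = 0.68.
A lump-sum tax change of +£567 billion shifts disposable income by −£567 billion; first-round consumption changes by −c × ΔT = −0.68 × (+£567 billion) = −£385.56 billion.
Expenditure multiplier = 1/(1 − MPC) = 1/(1 − 0.68) = 1/0.32 = 3.125.
The tax multiplier is −c × k = −2.125, so ΔY = k × (−c·ΔT) = (−£385.56 billion) / 0.32 ≈ −£1,205 billion.

−£1,205 billion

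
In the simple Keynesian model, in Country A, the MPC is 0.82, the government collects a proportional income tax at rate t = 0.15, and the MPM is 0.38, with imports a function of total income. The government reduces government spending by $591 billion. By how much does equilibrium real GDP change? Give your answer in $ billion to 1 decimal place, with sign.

Government-spending multiplier = 1/(1 − c(1−t) + m) = 1/(1 − 0.82×0.85 + 0.38) = 1/0.683 ≈ 1.464.
ΔY = k × ΔG = (−$591 billion) / 0.683 ≈ −$865.3 billion.

−$865.3 billion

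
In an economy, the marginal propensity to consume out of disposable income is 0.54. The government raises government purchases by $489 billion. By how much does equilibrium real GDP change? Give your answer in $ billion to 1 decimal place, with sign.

Expenditure multiplier = 1/(1 − MPC) = 1/(1 − 0.54) = 1/0.46 ≈ 2.174.
ΔY = k × ΔG = (+$489 billion) / 0.46 ≈ +$1,063 billion.

+$1,063.0 billion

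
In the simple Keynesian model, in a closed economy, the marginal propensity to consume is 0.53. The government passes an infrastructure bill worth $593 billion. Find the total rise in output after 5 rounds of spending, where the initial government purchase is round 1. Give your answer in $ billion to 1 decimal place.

$1,208.9 billion

Round 1 adds ΔG = $593 billion; each later round is MPC = 0.53 times the previous.
After 5 rounds: 593 + 314.29 + 166.5737 + 88.284061 + 46.79055233 = ΔG·(1 − c^5)/(1 − c) = 593 × (1 − 0.0418195493)/0.47 ≈ $1,208.9 billion.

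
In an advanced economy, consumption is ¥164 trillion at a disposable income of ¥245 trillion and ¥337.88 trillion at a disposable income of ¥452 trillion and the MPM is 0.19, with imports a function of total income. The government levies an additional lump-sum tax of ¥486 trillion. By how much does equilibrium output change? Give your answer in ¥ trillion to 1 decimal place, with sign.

−¥1,166.4 trillion

MPC = ΔC/ΔYd = (337.88 − 164)/(452 − 245) = 173.88/207 = 0.84.
A lump-sum tax change of +¥486 trillion shifts disposable income by −¥486 trillion; first-round consumption changes by −c × ΔT = −0.84 × (+¥486 trillion) = −¥408.24 trillion.
Expenditure multiplier = 1/(1 − c + m) = 1/(1 − 0.84 + 0.19) = 1/0.35 ≈ 2.857.
The tax multiplier is −c × k = −2.4, so ΔY = k × (−c·ΔT) = (−¥408.24 trillion) / 0.35 = −¥1,166.4 trillion.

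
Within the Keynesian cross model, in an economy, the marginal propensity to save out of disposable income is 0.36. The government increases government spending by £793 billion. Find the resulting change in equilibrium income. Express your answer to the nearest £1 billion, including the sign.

+£2,203 billion

MPC = 1 − MPS = 1 − 0.36 = 0.64.
Government-spending multiplier = 1/(1 − MPC) = 1/(1 − 0.64) = 1/0.36 ≈ 2.778.
ΔY = k × ΔG = (+£793 billion) / 0.36 ≈ +£2,203 billion.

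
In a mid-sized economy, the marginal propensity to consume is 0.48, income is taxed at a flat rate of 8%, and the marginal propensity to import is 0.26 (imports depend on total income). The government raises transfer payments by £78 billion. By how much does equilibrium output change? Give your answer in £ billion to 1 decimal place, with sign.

+£45.7 billion

The transfer change shifts disposable income by +£78 billion, so first-round consumption changes by c·ΔTR = 0.48 × (+£78 billion) = +£37.44 billion.
Expenditure multiplier = 1/(1 − c(1−t) + m) = 1/(1 − 0.48×0.92 + 0.26) = 1/0.8184 ≈ 1.222.
The transfer multiplier is c × k ≈ 0.587, so ΔY = k × (c·ΔTR) = (+£37.44 billion) / 0.8184 ≈ +£45.7 billion.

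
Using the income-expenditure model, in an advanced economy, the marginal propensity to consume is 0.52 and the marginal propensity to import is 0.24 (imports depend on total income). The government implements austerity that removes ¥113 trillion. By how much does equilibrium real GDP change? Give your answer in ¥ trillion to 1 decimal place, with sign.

Spending multiplier = 1/(1 − c + m) = 1/(1 − 0.52 + 0.24) = 1/0.72 ≈ 1.389.
ΔY = k × ΔG = (−¥113 trillion) / 0.72 ≈ −¥156.9 trillion.

−¥156.9 trillion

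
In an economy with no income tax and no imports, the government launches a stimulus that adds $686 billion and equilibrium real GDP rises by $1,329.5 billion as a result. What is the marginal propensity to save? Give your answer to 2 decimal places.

Implied spending multiplier k = ΔY/ΔG = 1,329.5/686 ≈ 1.938.
Since k = 1/(1 − MPC), MPC = 1 − 1/k = 1 − ΔG/ΔY = 1 − 686/1,329.5 ≈ 0.48.
MPS = 1 − MPC = 0.52.

0.52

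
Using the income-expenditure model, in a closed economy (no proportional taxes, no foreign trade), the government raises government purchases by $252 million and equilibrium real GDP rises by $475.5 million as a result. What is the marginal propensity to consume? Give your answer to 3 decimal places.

0.470

Implied spending multiplier k = ΔY/ΔG = 475.5/252 ≈ 1.8869.
Since k = 1/(1 − MPC), MPC = 1 − 1/k = 1 − ΔG/ΔY = 1 − 252/475.5 ≈ 0.470.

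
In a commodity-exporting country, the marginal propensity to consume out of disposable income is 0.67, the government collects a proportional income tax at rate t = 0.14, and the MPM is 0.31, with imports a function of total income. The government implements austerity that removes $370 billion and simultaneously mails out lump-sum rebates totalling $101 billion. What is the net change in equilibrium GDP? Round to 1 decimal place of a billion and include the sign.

Expenditure multiplier = 1/(1 − c(1−t) + m) = 1/(1 − 0.67×0.86 + 0.31) = 1/0.7338 ≈ 1.363.
ΔG contributes k·ΔG = (−$370 billion) / 0.7338 ≈ −$504.2 billion.
ΔT of −$101 billion changes first-round spending by −c·ΔT = +$67.67 billion, contributing k·(−c·ΔT) = (+$67.67 billion) / 0.7338 ≈ +$92.2 billion.
Net ΔY = k(ΔG − c·ΔT) = (−$302.33 billion) / 0.7338 ≈ −$412 billion.

−$412.0 billion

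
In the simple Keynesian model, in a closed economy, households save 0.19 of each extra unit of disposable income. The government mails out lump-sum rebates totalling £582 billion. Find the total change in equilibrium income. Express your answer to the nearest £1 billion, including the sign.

+£2,481 billion

MPC = 1 − MPS = 1 − 0.19 = 0.81.
A lump-sum tax change of −£582 billion shifts disposable income by +£582 billion; first-round consumption changes by −c × ΔT = −0.81 × (−£582 billion) = +£471.42 billion.
Expenditure multiplier = 1/(1 − MPC) = 1/(1 − 0.81) = 1/0.19 ≈ 5.263.
The tax multiplier is −c × k ≈ −4.263, so ΔY = k × (−c·ΔT) = (+£471.42 billion) / 0.19 ≈ +£2,481 billion.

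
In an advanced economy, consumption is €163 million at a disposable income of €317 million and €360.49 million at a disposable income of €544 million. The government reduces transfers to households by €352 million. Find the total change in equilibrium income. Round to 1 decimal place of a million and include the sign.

−€2,355.7 million

MPC = ΔC/ΔYd = (360.49 − 163)/(544 − 317) = 197.49/227 = 0.87.
The transfer change shifts disposable income by −€352 million, so first-round consumption changes by c·ΔTR = 0.87 × (−€352 million) = −€306.24 million.
Expenditure multiplier = 1/(1 − MPC) = 1/(1 − 0.87) = 1/0.13 ≈ 7.692.
The transfer multiplier is c × k ≈ 6.692, so ΔY = k × (c·ΔTR) = (−€306.24 million) / 0.13 ≈ −€2,355.7 million.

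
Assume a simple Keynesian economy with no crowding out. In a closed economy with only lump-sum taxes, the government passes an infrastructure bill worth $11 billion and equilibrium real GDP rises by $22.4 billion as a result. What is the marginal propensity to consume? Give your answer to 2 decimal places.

Implied spending multiplier k = ΔY/ΔG = 22.4/11 ≈ 2.0364.
Since k = 1/(1 − MPC), MPC = 1 − 1/k = 1 − ΔG/ΔY = 1 − 11/22.4 ≈ 0.51.

0.51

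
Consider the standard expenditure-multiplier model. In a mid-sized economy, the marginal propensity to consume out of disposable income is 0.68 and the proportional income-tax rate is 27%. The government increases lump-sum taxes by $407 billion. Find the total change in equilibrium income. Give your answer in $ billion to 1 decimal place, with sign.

−$549.6 billion

A lump-sum tax change of +$407 billion shifts disposable income by −$407 billion; first-round consumption changes by −c × ΔT = −0.68 × (+$407 billion) = −$276.76 billion.
Expenditure multiplier = 1/(1 − c(1−t)) = 1/(1 − 0.68×0.73) = 1/0.5036 ≈ 1.986.
The tax multiplier is −c × k ≈ −1.35, so ΔY = k × (−c·ΔT) = (−$276.76 billion) / 0.5036 ≈ −$549.6 billion.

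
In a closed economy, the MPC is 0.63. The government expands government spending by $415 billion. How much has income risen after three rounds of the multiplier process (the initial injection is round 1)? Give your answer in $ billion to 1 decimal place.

$841.2 billion

Round 1 adds ΔG = $415 billion; each later round is MPC = 0.63 times the previous.
After 3 rounds: 415 + 261.45 + 164.7135 = ΔG·(1 − c^3)/(1 − c) = 415 × (1 − 0.250047)/0.37 ≈ $841.2 billion.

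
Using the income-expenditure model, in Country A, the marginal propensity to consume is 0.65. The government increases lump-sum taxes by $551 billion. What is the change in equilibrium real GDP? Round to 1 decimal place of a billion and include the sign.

A lump-sum tax change of +$551 billion shifts disposable income by −$551 billion; first-round consumption changes by −c × ΔT = −0.65 × (+$551 billion) = −$358.15 billion.
Expenditure multiplier = 1/(1 − MPC) = 1/(1 − 0.65) = 1/0.35 ≈ 2.857.
The tax multiplier is −c × k ≈ −1.857, so ΔY = k × (−c·ΔT) = (−$358.15 billion) / 0.35 ≈ −$1,023.3 billion.

−$1,023.3 billion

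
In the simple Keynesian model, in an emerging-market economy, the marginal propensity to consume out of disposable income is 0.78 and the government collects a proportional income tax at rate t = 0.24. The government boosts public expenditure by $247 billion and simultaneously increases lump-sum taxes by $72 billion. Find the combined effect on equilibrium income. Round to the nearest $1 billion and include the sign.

Expenditure multiplier = 1/(1 − c(1−t)) = 1/(1 − 0.78×0.76) = 1/0.4072 ≈ 2.456.
ΔG contributes k·ΔG = (+$247 billion) / 0.4072 ≈ +$606.6 billion.
ΔT of +$72 billion changes first-round spending by −c·ΔT = −$56.16 billion, contributing k·(−c·ΔT) = (−$56.16 billion) / 0.4072 ≈ −$137.9 billion.
Net ΔY = k(ΔG − c·ΔT) = (+$190.84 billion) / 0.4072 ≈ +$469 billion.

+$469 billion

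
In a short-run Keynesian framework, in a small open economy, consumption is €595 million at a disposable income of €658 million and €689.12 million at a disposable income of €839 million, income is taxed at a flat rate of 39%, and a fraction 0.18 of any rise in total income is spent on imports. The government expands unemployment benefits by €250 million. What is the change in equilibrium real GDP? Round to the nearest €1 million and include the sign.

MPC = ΔC/ΔYd = (689.12 − 595)/(839 − 658) = 94.12/181 = 0.52.
The transfer change shifts disposable income by +€250 million, so first-round consumption changes by c·ΔTR = 0.52 × (+€250 million) = +€130 million.
Expenditure multiplier = 1/(1 − c(1−t) + m) = 1/(1 − 0.52×0.61 + 0.18) = 1/0.8628 ≈ 1.159.
The transfer multiplier is c × k ≈ 0.603, so ΔY = k × (c·ΔTR) = (+€130 million) / 0.8628 ≈ +€151 million.

+€151 million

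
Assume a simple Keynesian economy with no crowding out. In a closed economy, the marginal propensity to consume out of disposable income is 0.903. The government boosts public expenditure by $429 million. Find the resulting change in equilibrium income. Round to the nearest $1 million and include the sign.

Government-spending multiplier = 1/(1 − MPC) = 1/(1 − 0.903) = 1/0.097 ≈ 10.309.
ΔY = k × ΔG = (+$429 million) / 0.097 ≈ +$4,423 million.

+$4,423 million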